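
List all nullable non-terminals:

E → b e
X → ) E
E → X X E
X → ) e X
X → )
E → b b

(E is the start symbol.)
A non-terminal is nullable if it can derive ε (the empty string): either it has an ε-production, or it has a production whose right-hand side consists entirely of nullable non-terminals.

There are no ε-productions, so no non-terminal can derive ε.
No non-terminals are nullable.

Answer: None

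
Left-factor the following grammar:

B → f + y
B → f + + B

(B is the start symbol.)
B → f + B'
B' → y
B' → + B

Left-factoring transforms A → αβ₁ | αβ₂ into A → αA' and A' → β₁ | β₂
(α is the longest common prefix among the alternatives). Repeat until
no nonterminal has two alternatives with a common prefix.

Round 1: B has alternatives sharing prefix 'f +'. Introduce B': B → f + B'
  Add: B' → y
  Add: B' → + B

No remaining common prefixes — done.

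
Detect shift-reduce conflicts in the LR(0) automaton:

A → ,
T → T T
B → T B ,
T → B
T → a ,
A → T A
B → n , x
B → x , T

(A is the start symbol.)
A shift-reduce conflict occurs when an LR(0) state has both:
  - a complete (reduce) item [A → α .] (dot at the end), and
  - a shift item [B → β . c γ] (dot before a terminal).

Augment with A' → A and build the canonical LR(0) collection (I0 = CLOSURE({[A' → . A]}), then GOTO on every symbol after a dot until no new states appear). It has 18 states:
  I0: { [A → . ,], [A → . T A], [A' → . A], [B → . T B ,], [B → . n , x], [B → . x , T], [T → . B], [T → . T T], [T → . a ,] }  — shift
  I1: { [A → , .] }  — reduce
  I2: { [A' → A .] }  — accept
  I3: { [T → B .] }  — reduce
  I4: { [A → . ,], [A → . T A], [A → T . A], [B → . T B ,], [B → . n , x], [B → . x , T], [B → T . B ,], [T → . B], [T → . T T], [T → . a ,], [T → T . T] }  — shift
  I5: { [T → a . ,] }  — shift
  I6: { [B → n . , x] }  — shift
  I7: { [B → x . , T] }  — shift
  I8: { [B → . T B ,], [B → . n , x], [B → . x , T], [B → x , . T], [T → . B], [T → . T T], [T → . a ,] }  — shift
  I9: { [B → . T B ,], [B → . n , x], [B → . x , T], [B → T . B ,], [B → x , T .], [T → . B], [T → . T T], [T → . a ,], [T → T . T] }  — shift, reduce
  I10: { [B → T B . ,], [T → B .] }  — shift, reduce
  I11: { [B → . T B ,], [B → . n , x], [B → . x , T], [B → T . B ,], [T → . B], [T → . T T], [T → . a ,], [T → T . T], [T → T T .] }  — shift, reduce
  I12: { [B → T B , .] }  — reduce
  I13: { [B → n , . x] }  — shift
  I14: { [B → n , x .] }  — reduce
  I15: { [T → a , .] }  — reduce
  I16: { [A → T A .] }  — reduce
  I17: { [A → . ,], [A → . T A], [A → T . A], [B → . T B ,], [B → . n , x], [B → . x , T], [B → T . B ,], [T → . B], [T → . T T], [T → . a ,], [T → T . T], [T → T T .] }  — shift, reduce

I9 contains reduce item [B → x , T .] and shift items [B → . n , x], [B → . x , T], [T → . a ,] — shift-reduce conflict.
I10 contains reduce item [T → B .] and shift item [B → T B . ,] — shift-reduce conflict.
I11 contains reduce item [T → T T .] and shift items [B → . n , x], [B → . x , T], [T → . a ,] — shift-reduce conflict.
I17 contains reduce item [T → T T .] and shift items [A → . ,], [B → . n , x], [B → . x , T], [T → . a ,] — shift-reduce conflict.

Answer: Yes — I9: [B → x , T .] vs [B → . n , x]; I10: [T → B .] vs [B → T B . ,]; I11: [T → T T .] vs [B → . n , x]; I17: [T → T T .] vs [A → . ,]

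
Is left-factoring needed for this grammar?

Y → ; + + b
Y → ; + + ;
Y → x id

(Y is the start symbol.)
Left-factoring is needed when two productions for the same non-terminal
share a common prefix on the right-hand side.

Productions for Y:
  Y → ; + + b
  Y → ; + + ;
  Y → x id

Found common prefix '; + +' in productions for Y

Answer: Yes, Y has productions with common prefix '; + +'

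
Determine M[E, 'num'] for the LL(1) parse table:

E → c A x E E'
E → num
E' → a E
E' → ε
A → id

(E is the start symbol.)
E → num

To find M[E, 'num'], we find productions for E where 'num' is in the predict set (PREDICT(N → α) = (FIRST(α) \ {ε}) ∪ (FOLLOW(N) if α ⇒* ε)).

E → c A x E E': PREDICT = { 'c' }
E → num: PREDICT = { 'num' }
  'num' is in predict set, so this production goes in M[E, 'num']

M[E, 'num'] = E → num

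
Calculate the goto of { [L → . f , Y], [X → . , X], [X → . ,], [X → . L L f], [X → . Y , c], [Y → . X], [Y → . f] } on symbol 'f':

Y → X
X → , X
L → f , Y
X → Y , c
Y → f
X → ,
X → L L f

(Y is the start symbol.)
{ [L → f . , Y], [Y → f .] }

GOTO(I, 'f') = CLOSURE({ [A → αX.β] : [A → α.Xβ] ∈ I, X = 'f' })

Items with dot before 'f', with the dot advanced:
  [L → . f , Y] → [L → f . , Y]
  [Y → . f] → [Y → f .]
Closure adds nothing (no advanced item has the dot before a non-terminal).

GOTO = { [L → f . , Y], [Y → f .] }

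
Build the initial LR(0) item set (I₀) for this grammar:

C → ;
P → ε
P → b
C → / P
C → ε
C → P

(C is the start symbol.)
{ [C → . / P], [C → . ;], [C → . P], [C → .], [C' → . C], [P → . b], [P → .] }

First, augment the grammar with C' → C
I₀ = CLOSURE({ [C' → . C] }):
  [C' → . C] has the dot before C: add [C → . ;], [C → . / P], [C → .], [C → . P]
  [C → . P] has the dot before P: add [P → .], [P → . b]
No further items can be added.

I₀ = { [C → . / P], [C → . ;], [C → . P], [C → .], [C' → . C], [P → . b], [P → .] }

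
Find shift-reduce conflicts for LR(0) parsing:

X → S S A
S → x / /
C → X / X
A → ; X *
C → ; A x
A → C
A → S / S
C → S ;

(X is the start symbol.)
No shift-reduce conflicts

A shift-reduce conflict occurs when an LR(0) state has both:
  - a complete (reduce) item [A → α .] (dot at the end), and
  - a shift item [B → β . c γ] (dot before a terminal).

Augment with X' → X and build the canonical LR(0) collection (I0 = CLOSURE({[X' → . X]}), then GOTO on every symbol after a dot until no new states appear). It has 21 states:
  I0: { [S → . x / /], [X → . S S A], [X' → . X] }  — shift
  I1: { [S → . x / /], [X → S . S A] }  — shift
  I2: { [X' → X .] }  — accept
  I3: { [S → x . / /] }  — shift
  I4: { [S → x / . /] }  — shift
  I5: { [S → x / / .] }  — reduce
  I6: { [A → . ; X *], [A → . C], [A → . S / S], [C → . ; A x], [C → . S ;], [C → . X / X], [S → . x / /], [X → . S S A], [X → S S . A] }  — shift
  I7: { [A → . ; X *], [A → . C], [A → . S / S], [A → ; . X *], [C → . ; A x], [C → . S ;], [C → . X / X], [C → ; . A x], [S → . x / /], [X → . S S A] }  — shift
  I8: { [X → S S A .] }  — reduce
  I9: { [A → C .] }  — reduce
  I10: { [A → S . / S], [C → S . ;], [S → . x / /], [X → S . S A] }  — shift
  I11: { [C → X . / X] }  — shift
  I12: { [C → X / . X], [S → . x / /], [X → . S S A] }  — shift
  I13: { [C → X / X .] }  — reduce
  I14: { [A → S / . S], [S → . x / /] }  — shift
  I15: { [C → S ; .] }  — reduce
  I16: { [A → S / S .] }  — reduce
  I17: { [C → ; A . x] }  — shift
  I18: { [A → ; X . *], [C → X . / X] }  — shift
  I19: { [A → ; X * .] }  — reduce
  I20: { [C → ; A x .] }  — reduce

No state contains both a complete item and a shift item.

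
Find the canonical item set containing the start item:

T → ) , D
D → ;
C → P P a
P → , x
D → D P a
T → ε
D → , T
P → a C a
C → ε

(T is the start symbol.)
{ [T → . ) , D], [T → .], [T' → . T] }

First, augment the grammar with T' → T
I₀ = CLOSURE({ [T' → . T] }):
  [T' → . T] has the dot before T: add [T → . ) , D], [T → .]
No further items can be added.

I₀ = { [T → . ) , D], [T → .], [T' → . T] }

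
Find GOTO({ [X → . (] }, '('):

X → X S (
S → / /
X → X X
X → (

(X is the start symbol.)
GOTO(I, '(') = CLOSURE({ [A → αX.β] : [A → α.Xβ] ∈ I, X = '(' })

Items with dot before '(', with the dot advanced:
  [X → . (] → [X → ( .]
Closure adds nothing (no advanced item has the dot before a non-terminal).

GOTO = { [X → ( .] }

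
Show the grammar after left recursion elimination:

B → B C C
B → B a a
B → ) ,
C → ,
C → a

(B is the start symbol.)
B is directly left-recursive. The standard transformation for
  A → A α₁ | ... | A α_m | β₁ | ... | β_n
is
  A  → β₁ A' | ... | β_n A'
  A' → α₁ A' | ... | α_m A' | ε

B → ) , becomes B → ) , B'
B → B C C becomes B' → C C B'
B → B a a becomes B' → a a B'
Add B' → ε

Productions for other non-terminals are unchanged:
  C → ,
  C → a

Resulting grammar:
B → ) , B'
B' → C C B'
B' → a a B'
B' → ε
C → ,
C → a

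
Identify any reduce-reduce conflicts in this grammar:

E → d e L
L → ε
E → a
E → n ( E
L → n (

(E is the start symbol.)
A reduce-reduce conflict occurs when an LR(0) state has two complete items [A → α .] and [B → β .] — both call for a reduction, and with no lookahead the parser cannot choose between them.

Augment with E' → E and build the canonical LR(0) collection (I0 = CLOSURE({[E' → . E]}), then GOTO on every symbol after a dot until no new states appear). It has 11 states:
  I0: { [E → . a], [E → . d e L], [E → . n ( E], [E' → . E] }  — shift
  I1: { [E' → E .] }  — accept
  I2: { [E → a .] }  — reduce
  I3: { [E → d . e L] }  — shift
  I4: { [E → n . ( E] }  — shift
  I5: { [E → . a], [E → . d e L], [E → . n ( E], [E → n ( . E] }  — shift
  I6: { [E → n ( E .] }  — reduce
  I7: { [E → d e . L], [L → . n (], [L → .] }  — shift, reduce
  I8: { [E → d e L .] }  — reduce
  I9: { [L → n . (] }  — shift
  I10: { [L → n ( .] }  — reduce

No state contains more than one complete item.

Answer: No reduce-reduce conflicts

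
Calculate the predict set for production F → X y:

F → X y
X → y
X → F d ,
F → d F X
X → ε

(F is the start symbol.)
{ 'd', 'y' }

PREDICT(F → X y) = (FIRST(RHS) \ {ε}) ∪ (FOLLOW(F) if ε ∈ FIRST(RHS), i.e. RHS ⇒* ε)
FIRST(X) = { 'd', 'y', ε }
FIRST(X y) = { 'd', 'y' }
ε ∉ FIRST(X y), so FOLLOW(F) is not added.
PREDICT(F → X y) = { 'd', 'y' }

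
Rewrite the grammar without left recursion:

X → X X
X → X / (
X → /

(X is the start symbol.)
X is directly left-recursive. The standard transformation for
  A → A α₁ | ... | A α_m | β₁ | ... | β_n
is
  A  → β₁ A' | ... | β_n A'
  A' → α₁ A' | ... | α_m A' | ε

X → / becomes X → / X'
X → X X becomes X' → X X'
X → X / ( becomes X' → / ( X'
Add X' → ε

Resulting grammar:
X → / X'
X' → X X'
X' → / ( X'
X' → ε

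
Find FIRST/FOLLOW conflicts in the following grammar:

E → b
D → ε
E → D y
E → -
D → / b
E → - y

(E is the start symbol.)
No FIRST/FOLLOW conflicts.

Nullable non-terminals: D.

D: nullable alternative(s) D → ε; FOLLOW(D) = { 'y' }
  D → ε: FIRST \ {ε} = { } — this is the only nullable alternative, skip
  D → / b: FIRST \ {ε} = { '/' } — disjoint from FOLLOW(D)

E has no nullable alternative, so no FIRST/FOLLOW check is needed there.

No FIRST/FOLLOW conflicts found.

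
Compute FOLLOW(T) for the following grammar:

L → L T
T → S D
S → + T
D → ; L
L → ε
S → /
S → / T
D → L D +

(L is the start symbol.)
{ $, '+', '/', ';' }

In L → L T: T is at the end, add FOLLOW(L)
In S → + T: T is at the end, add FOLLOW(S)
In S → / T: T is at the end, add FOLLOW(S)

The FOLLOW sets referred to above (computed the same way, to a fixed point):
  FOLLOW(L) = { $, '+', '/', ';' }
  FOLLOW(S) = { '+', '/', ';' }

Taking the union: FOLLOW(T) = { $, '+', '/', ';' }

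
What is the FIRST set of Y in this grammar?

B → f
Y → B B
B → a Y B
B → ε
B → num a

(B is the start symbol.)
{ 'a', 'f', 'num', ε }

To compute FIRST(Y), examine every production with Y on the left-hand side, reading each right-hand side left to right until a non-nullable symbol is reached.

FIRST sets of the other non-terminals involved (by the same procedure, iterated to a fixed point):
  FIRST(B) = { 'a', 'f', 'num', ε }

From Y → B B:
  - B is a non-terminal: add FIRST(B) \ {ε} = { 'a', 'f', 'num' }
    B is nullable, so continue to the next symbol
  - B is a non-terminal: add FIRST(B) \ {ε} = { 'a', 'f', 'num' }
    B is nullable and nothing follows, so the whole right-hand side can vanish: ε ∈ FIRST(Y)

Collecting: FIRST(Y) = { 'a', 'f', 'num', ε }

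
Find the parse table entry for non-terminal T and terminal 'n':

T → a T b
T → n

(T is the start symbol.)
To find M[T, 'n'], we find productions for T where 'n' is in the predict set (PREDICT(N → α) = (FIRST(α) \ {ε}) ∪ (FOLLOW(N) if α ⇒* ε)).

T → a T b: PREDICT = { 'a' }
T → n: PREDICT = { 'n' }
  'n' is in predict set, so this production goes in M[T, 'n']

M[T, 'n'] = T → n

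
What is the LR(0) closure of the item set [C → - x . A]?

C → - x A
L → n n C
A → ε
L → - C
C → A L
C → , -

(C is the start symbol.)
To compute CLOSURE, for each item [A → α.Bβ] where B is a non-terminal, add [B → .γ] for all productions B → γ; repeat for the newly added items until nothing changes.

Start with: [C → - x . A]
  [C → - x . A] has the dot before A: add [A → .]
No further items can be added.

CLOSURE = { [A → .], [C → - x . A] }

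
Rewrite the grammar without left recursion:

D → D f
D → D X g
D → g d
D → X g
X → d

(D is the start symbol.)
D → g d D'
D → X g D'
D' → f D'
D' → X g D'
D' → ε
X → d

D is directly left-recursive. The standard transformation for
  A → A α₁ | ... | A α_m | β₁ | ... | β_n
is
  A  → β₁ A' | ... | β_n A'
  A' → α₁ A' | ... | α_m A' | ε

D → g d becomes D → g d D'
D → X g becomes D → X g D'
D → D f becomes D' → f D'
D → D X g becomes D' → X g D'
Add D' → ε

Productions for other non-terminals are unchanged:
  X → d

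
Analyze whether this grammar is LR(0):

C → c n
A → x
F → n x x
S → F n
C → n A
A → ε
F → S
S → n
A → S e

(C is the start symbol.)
No. Shift-reduce conflict between [A → .] and [A → . x]

A grammar is LR(0) if no state in the canonical LR(0) collection has:
  - both a shift item (dot before a terminal) and a complete item (shift-reduce conflict), or
  - two or more complete items (reduce-reduce conflict; the accept item [C' → C .] counts as a complete item here).

Augment with C' → C and build the canonical LR(0) collection (I0 = CLOSURE({[C' → . C]}), then GOTO on every symbol after a dot until no new states appear). It has 14 states:
  I0: { [C → . c n], [C → . n A], [C' → . C] }  — shift
  I1: { [C' → C .] }  — accept
  I2: { [C → c . n] }  — shift
  I3: { [A → . S e], [A → . x], [A → .], [C → n . A], [F → . S], [F → . n x x], [S → . F n], [S → . n] }  — shift, reduce
  I4: { [C → n A .] }  — reduce
  I5: { [S → F . n] }  — shift
  I6: { [A → S . e], [F → S .] }  — shift, reduce
  I7: { [F → n . x x], [S → n .] }  — shift, reduce
  I8: { [A → x .] }  — reduce
  I9: { [F → n x . x] }  — shift
  I10: { [F → n x x .] }  — reduce
  I11: { [A → S e .] }  — reduce
  I12: { [S → F n .] }  — reduce
  I13: { [C → c n .] }  — reduce

Conflict in state I3:
  Shift-reduce conflict between [A → .] and [A → . x]
So the grammar is NOT LR(0).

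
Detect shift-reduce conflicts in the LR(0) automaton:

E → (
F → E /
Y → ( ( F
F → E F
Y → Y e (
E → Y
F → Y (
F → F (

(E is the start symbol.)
Yes — I1: [E → ( .] vs [Y → ( . ( F]; I3: [E → Y .] vs [Y → Y . e (]; I8: [Y → ( ( F .] vs [F → F . (]; I9: [E → Y .] vs [F → Y . (]; I13: [F → E F .] vs [F → F . (]

A shift-reduce conflict occurs when an LR(0) state has both:
  - a complete (reduce) item [A → α .] (dot at the end), and
  - a shift item [B → β . c γ] (dot before a terminal).

Augment with E' → E and build the canonical LR(0) collection (I0 = CLOSURE({[E' → . E]}), then GOTO on every symbol after a dot until no new states appear). It has 14 states:
  I0: { [E → . (], [E → . Y], [E' → . E], [Y → . ( ( F], [Y → . Y e (] }  — shift
  I1: { [E → ( .], [Y → ( . ( F] }  — shift, reduce
  I2: { [E' → E .] }  — accept
  I3: { [E → Y .], [Y → Y . e (] }  — shift, reduce
  I4: { [Y → Y e . (] }  — shift
  I5: { [Y → Y e ( .] }  — reduce
  I6: { [E → . (], [E → . Y], [F → . E /], [F → . E F], [F → . F (], [F → . Y (], [Y → ( ( . F], [Y → . ( ( F], [Y → . Y e (] }  — shift
  I7: { [E → . (], [E → . Y], [F → . E /], [F → . E F], [F → . F (], [F → . Y (], [F → E . /], [F → E . F], [Y → . ( ( F], [Y → . Y e (] }  — shift
  I8: { [F → F . (], [Y → ( ( F .] }  — shift, reduce
  I9: { [E → Y .], [F → Y . (], [Y → Y . e (] }  — shift, reduce
  I10: { [F → Y ( .] }  — reduce
  I11: { [F → F ( .] }  — reduce
  I12: { [F → E / .] }  — reduce
  I13: { [F → E F .], [F → F . (] }  — shift, reduce

I1 contains reduce item [E → ( .] and shift item [Y → ( . ( F] — shift-reduce conflict.
I3 contains reduce item [E → Y .] and shift item [Y → Y . e (] — shift-reduce conflict.
I8 contains reduce item [Y → ( ( F .] and shift item [F → F . (] — shift-reduce conflict.
I9 contains reduce item [E → Y .] and shift items [F → Y . (], [Y → Y . e (] — shift-reduce conflict.
I13 contains reduce item [F → E F .] and shift item [F → F . (] — shift-reduce conflict.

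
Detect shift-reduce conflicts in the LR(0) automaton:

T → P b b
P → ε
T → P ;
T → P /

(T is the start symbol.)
A shift-reduce conflict occurs when an LR(0) state has both:
  - a complete (reduce) item [A → α .] (dot at the end), and
  - a shift item [B → β . c γ] (dot before a terminal).

Augment with T' → T and build the canonical LR(0) collection (I0 = CLOSURE({[T' → . T]}), then GOTO on every symbol after a dot until no new states appear). It has 7 states:
  I0: { [P → .], [T → . P /], [T → . P ;], [T → . P b b], [T' → . T] }  — reduce
  I1: { [T → P . /], [T → P . ;], [T → P . b b] }  — shift
  I2: { [T' → T .] }  — accept
  I3: { [T → P / .] }  — reduce
  I4: { [T → P ; .] }  — reduce
  I5: { [T → P b . b] }  — shift
  I6: { [T → P b b .] }  — reduce

No state contains both a complete item and a shift item.

Answer: No shift-reduce conflicts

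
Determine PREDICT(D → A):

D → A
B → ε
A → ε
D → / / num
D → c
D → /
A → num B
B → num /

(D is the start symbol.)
PREDICT(D → A) = (FIRST(RHS) \ {ε}) ∪ (FOLLOW(D) if ε ∈ FIRST(RHS), i.e. RHS ⇒* ε)
FIRST(A) = { 'num', ε }
FIRST(A) = { 'num', ε }
ε ∈ FIRST(A) (the right-hand side is nullable), so add FOLLOW(D) = { $ }
PREDICT(D → A) = { $, 'num' }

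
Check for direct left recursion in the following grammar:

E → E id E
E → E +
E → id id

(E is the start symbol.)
Yes, E is left-recursive

Direct left recursion occurs when N → N α for some non-terminal N (the right-hand side begins with the left-hand side itself).

E → E id E: LEFT RECURSIVE (starts with E)
E → E +: LEFT RECURSIVE (starts with E)
E → id id: starts with id

The grammar has direct left recursion on: E.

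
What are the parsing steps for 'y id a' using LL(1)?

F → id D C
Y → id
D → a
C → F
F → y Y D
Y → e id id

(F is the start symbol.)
LL(1) parsing maintains a stack (initially the start symbol over $) and the input. At each step: if the stack top is a terminal, match it against the current input token; if it is a non-terminal N, replace it with the RHS of M[N, lookahead] (the unique production whose predict set contains the lookahead).

Stack is shown with the top on the left.

Stack    Input     Action
-------------------------
F $      y id a $  output F → y Y D
y Y D $  y id a $  match 'y'
Y D $    id a $    output Y → id
id D $   id a $    match 'id'
D $      a $       output D → a
a $      a $       match 'a'
$        $         accept

The string is accepted.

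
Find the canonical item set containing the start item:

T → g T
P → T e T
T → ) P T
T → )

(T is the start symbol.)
First, augment the grammar with T' → T
I₀ = CLOSURE({ [T' → . T] }):
  [T' → . T] has the dot before T: add [T → . g T], [T → . ) P T], [T → . )]
No further items can be added.

I₀ = { [T → . ) P T], [T → . )], [T → . g T], [T' → . T] }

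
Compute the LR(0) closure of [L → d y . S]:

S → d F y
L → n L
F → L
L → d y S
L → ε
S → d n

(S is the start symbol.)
{ [L → d y . S], [S → . d F y], [S → . d n] }

Start with: [L → d y . S]
  [L → d y . S] has the dot before S: add [S → . d F y], [S → . d n]
No further items can be added.

CLOSURE = { [L → d y . S], [S → . d F y], [S → . d n] }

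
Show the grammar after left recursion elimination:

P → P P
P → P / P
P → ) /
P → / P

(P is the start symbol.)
P is directly left-recursive. The standard transformation for
  A → A α₁ | ... | A α_m | β₁ | ... | β_n
is
  A  → β₁ A' | ... | β_n A'
  A' → α₁ A' | ... | α_m A' | ε

P → ) / becomes P → ) / P'
P → / P becomes P → / P P'
P → P P becomes P' → P P'
P → P / P becomes P' → / P P'
Add P' → ε

Resulting grammar:
P → ) / P'
P → / P P'
P' → P P'
P' → / P P'
P' → ε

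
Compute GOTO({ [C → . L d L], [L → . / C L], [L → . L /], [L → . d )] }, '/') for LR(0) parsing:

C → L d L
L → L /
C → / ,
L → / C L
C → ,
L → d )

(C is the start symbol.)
{ [C → . ,], [C → . / ,], [C → . L d L], [L → . / C L], [L → . L /], [L → . d )], [L → / . C L] }

GOTO(I, '/') = CLOSURE({ [A → αX.β] : [A → α.Xβ] ∈ I, X = '/' })

Items with dot before '/', with the dot advanced:
  [L → . / C L] → [L → / . C L]
Closure of the advanced items:
  [L → / . C L] has the dot before C: add [C → . L d L], [C → . / ,], [C → . ,]
  [C → . L d L] has the dot before L: add [L → . L /], [L → . / C L], [L → . d )]

GOTO = { [C → . ,], [C → . / ,], [C → . L d L], [L → . / C L], [L → . L /], [L → . d )], [L → / . C L] }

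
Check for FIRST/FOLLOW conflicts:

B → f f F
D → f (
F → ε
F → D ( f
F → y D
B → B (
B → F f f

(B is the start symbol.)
A FIRST/FOLLOW conflict occurs when a non-terminal N has a nullable alternative N → β (β ⇒* ε) and another alternative N → α with FIRST(α) ∩ FOLLOW(N) ≠ ∅: on such a lookahead the parser cannot decide between expanding α and letting N vanish via β.

Nullable non-terminals: F.
FIRST sets used below: FIRST(D) = { 'f' }

F: nullable alternative(s) F → ε; FOLLOW(F) = { $, '(', 'f' }
  F → ε: FIRST \ {ε} = { } — this is the only nullable alternative, skip
  F → D ( f: FIRST \ {ε} = { 'f' } — overlaps FOLLOW(F) on { 'f' }: CONFLICT
  F → y D: FIRST \ {ε} = { 'y' } — disjoint from FOLLOW(F)

B, D have no nullable alternative, so no FIRST/FOLLOW check is needed there.

So the grammar has 1 FIRST/FOLLOW conflict (marked CONFLICT above).

Answer: Yes. F → D '(' f with FOLLOW(F) on { 'f' }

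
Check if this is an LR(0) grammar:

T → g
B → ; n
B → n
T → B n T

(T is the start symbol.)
Yes, the grammar is LR(0)

Augment with T' → T and build the canonical LR(0) collection (I0 = CLOSURE({[T' → . T]}), then GOTO on every symbol after a dot until no new states appear). It has 9 states:
  I0: { [B → . ; n], [B → . n], [T → . B n T], [T → . g], [T' → . T] }  — shift
  I1: { [B → ; . n] }  — shift
  I2: { [T → B . n T] }  — shift
  I3: { [T' → T .] }  — accept
  I4: { [T → g .] }  — reduce
  I5: { [B → n .] }  — reduce
  I6: { [B → . ; n], [B → . n], [T → . B n T], [T → . g], [T → B n . T] }  — shift
  I7: { [T → B n T .] }  — reduce
  I8: { [B → ; n .] }  — reduce

Every state is either a pure shift/goto state or contains exactly one complete item and nothing to shift — no conflicts. The grammar is LR(0).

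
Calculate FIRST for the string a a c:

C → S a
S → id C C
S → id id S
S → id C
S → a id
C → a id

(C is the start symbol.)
{ 'a' }

To compute FIRST(a a c), process the symbols left to right:
Symbol a is a terminal. Add 'a' and stop.
FIRST(a a c) = { 'a' }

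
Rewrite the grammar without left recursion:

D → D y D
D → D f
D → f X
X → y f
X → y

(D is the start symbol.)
D is directly left-recursive. The standard transformation for
  A → A α₁ | ... | A α_m | β₁ | ... | β_n
is
  A  → β₁ A' | ... | β_n A'
  A' → α₁ A' | ... | α_m A' | ε

D → f X becomes D → f X D'
D → D y D becomes D' → y D D'
D → D f becomes D' → f D'
Add D' → ε

Productions for other non-terminals are unchanged:
  X → y f
  X → y

Resulting grammar:
D → f X D'
D' → y D D'
D' → f D'
D' → ε
X → y f
X → y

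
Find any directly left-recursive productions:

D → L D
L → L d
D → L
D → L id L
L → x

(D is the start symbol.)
Yes, L is left-recursive

Direct left recursion occurs when N → N α for some non-terminal N (the right-hand side begins with the left-hand side itself).

D → L D: starts with L
L → L d: LEFT RECURSIVE (starts with L)
D → L: starts with L
D → L id L: starts with L
L → x: starts with x

The grammar has direct left recursion on: L.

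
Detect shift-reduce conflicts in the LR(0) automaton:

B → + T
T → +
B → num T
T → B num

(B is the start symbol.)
Augment with B' → B and build the canonical LR(0) collection (I0 = CLOSURE({[B' → . B]}), then GOTO on every symbol after a dot until no new states appear). It has 9 states:
  I0: { [B → . + T], [B → . num T], [B' → . B] }  — shift
  I1: { [B → + . T], [B → . + T], [B → . num T], [T → . +], [T → . B num] }  — shift
  I2: { [B' → B .] }  — accept
  I3: { [B → . + T], [B → . num T], [B → num . T], [T → . +], [T → . B num] }  — shift
  I4: { [B → + . T], [B → . + T], [B → . num T], [T → + .], [T → . +], [T → . B num] }  — shift, reduce
  I5: { [T → B . num] }  — shift
  I6: { [B → num T .] }  — reduce
  I7: { [T → B num .] }  — reduce
  I8: { [B → + T .] }  — reduce

I4 contains reduce item [T → + .] and shift items [B → . + T], [B → . num T], [T → . +] — shift-reduce conflict.

Answer: Yes — I4: [T → + .] vs [B → . + T]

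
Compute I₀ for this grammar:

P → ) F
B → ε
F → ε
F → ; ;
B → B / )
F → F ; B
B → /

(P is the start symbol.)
{ [P → . ) F], [P' → . P] }

First, augment the grammar with P' → P
I₀ = CLOSURE({ [P' → . P] }):
  [P' → . P] has the dot before P: add [P → . ) F]
No further items can be added.

I₀ = { [P → . ) F], [P' → . P] }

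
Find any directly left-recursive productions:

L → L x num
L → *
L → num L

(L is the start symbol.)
Direct left recursion occurs when N → N α for some non-terminal N (the right-hand side begins with the left-hand side itself).

L → L x num: LEFT RECURSIVE (starts with L)
L → *: starts with '*'
L → num L: starts with num

The grammar has direct left recursion on: L.

Answer: Yes, L is left-recursive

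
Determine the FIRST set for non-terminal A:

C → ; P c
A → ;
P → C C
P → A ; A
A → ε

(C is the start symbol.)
From A → ;:
  - ';' is a terminal: add ';' and stop
From A → ε:
  - ε-production, so ε ∈ FIRST(A)

Collecting: FIRST(A) = { ';', ε }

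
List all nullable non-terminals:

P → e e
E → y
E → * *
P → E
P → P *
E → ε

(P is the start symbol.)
{ 'E', 'P' }

A non-terminal is nullable if it can derive ε (the empty string): either it has an ε-production, or it has a production whose right-hand side consists entirely of nullable non-terminals.

ε-productions: E → ε
So E is immediately nullable.
P → E: every symbol on the right is nullable, so P is nullable too.
Every non-terminal is now nullable.
Nullable = { 'E', 'P' }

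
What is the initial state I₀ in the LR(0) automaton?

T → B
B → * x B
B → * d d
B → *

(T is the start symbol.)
First, augment the grammar with T' → T
I₀ = CLOSURE({ [T' → . T] }):
  [T' → . T] has the dot before T: add [T → . B]
  [T → . B] has the dot before B: add [B → . * x B], [B → . * d d], [B → . *]
No further items can be added.

I₀ = { [B → . * d d], [B → . * x B], [B → . *], [T → . B], [T' → . T] }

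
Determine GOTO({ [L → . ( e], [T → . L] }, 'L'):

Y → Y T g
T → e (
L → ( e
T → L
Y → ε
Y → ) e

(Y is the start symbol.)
{ [T → L .] }

GOTO(I, 'L') = CLOSURE({ [A → αX.β] : [A → α.Xβ] ∈ I, X = 'L' })

Items with dot before 'L', with the dot advanced:
  [T → . L] → [T → L .]
Closure adds nothing (no advanced item has the dot before a non-terminal).

GOTO = { [T → L .] }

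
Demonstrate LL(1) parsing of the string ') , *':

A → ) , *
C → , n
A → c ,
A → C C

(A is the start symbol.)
Stack is shown with the top on the left.

Stack    Input    Action
------------------------
A $      ) , * $  output A → ) , *
) , * $  ) , * $  match ')'
, * $    , * $    match ','
* $      * $      match '*'
$        $        accept

The string is accepted.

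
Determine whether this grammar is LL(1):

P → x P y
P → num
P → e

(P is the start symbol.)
A grammar is LL(1) if for each non-terminal N with multiple productions, the predict sets of those productions are pairwise disjoint, where PREDICT(N → α) = (FIRST(α) \ {ε}) ∪ (FOLLOW(N) if α ⇒* ε).

For P:
  PREDICT(P → x P y) = { 'x' }
  PREDICT(P → num) = { 'num' }
  PREDICT(P → e) = { 'e' }

All predict sets are disjoint. The grammar IS LL(1).

Answer: Yes, the grammar is LL(1).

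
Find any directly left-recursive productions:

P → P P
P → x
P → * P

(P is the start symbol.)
Yes, P is left-recursive

Direct left recursion occurs when N → N α for some non-terminal N (the right-hand side begins with the left-hand side itself).

P → P P: LEFT RECURSIVE (starts with P)
P → x: starts with x
P → * P: starts with '*'

The grammar has direct left recursion on: P.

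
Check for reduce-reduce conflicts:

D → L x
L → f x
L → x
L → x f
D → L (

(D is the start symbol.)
A reduce-reduce conflict occurs when an LR(0) state has two complete items [A → α .] and [B → β .] — both call for a reduction, and with no lookahead the parser cannot choose between them.

Augment with D' → D and build the canonical LR(0) collection (I0 = CLOSURE({[D' → . D]}), then GOTO on every symbol after a dot until no new states appear). It has 9 states:
  I0: { [D → . L (], [D → . L x], [D' → . D], [L → . f x], [L → . x f], [L → . x] }  — shift
  I1: { [D' → D .] }  — accept
  I2: { [D → L . (], [D → L . x] }  — shift
  I3: { [L → f . x] }  — shift
  I4: { [L → x . f], [L → x .] }  — shift, reduce
  I5: { [L → x f .] }  — reduce
  I6: { [L → f x .] }  — reduce
  I7: { [D → L ( .] }  — reduce
  I8: { [D → L x .] }  — reduce

No state contains more than one complete item.

Answer: No reduce-reduce conflicts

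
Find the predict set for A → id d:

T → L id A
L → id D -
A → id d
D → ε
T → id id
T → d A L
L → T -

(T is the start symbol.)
PREDICT(A → id d) = (FIRST(RHS) \ {ε}) ∪ (FOLLOW(A) if ε ∈ FIRST(RHS), i.e. RHS ⇒* ε)
FIRST(id d) = { 'id' }
ε ∉ FIRST(id d), so FOLLOW(A) is not added.
PREDICT(A → id d) = { 'id' }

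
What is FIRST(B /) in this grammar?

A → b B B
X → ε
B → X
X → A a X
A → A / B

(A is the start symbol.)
{ '/', 'b' }

FIRST sets of the non-terminals involved (from the grammar, by fixed-point iteration):
  FIRST(B) = { 'b', ε }

To compute FIRST(B /), process the symbols left to right:
Symbol B is a non-terminal. Add FIRST(B) \ {ε} = { 'b' }
B is nullable (ε ∈ FIRST(B)), continue to the next symbol.
Symbol / is a terminal. Add '/' and stop.
FIRST(B /) = { '/', 'b' }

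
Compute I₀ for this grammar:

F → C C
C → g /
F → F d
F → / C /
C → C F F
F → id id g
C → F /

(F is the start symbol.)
{ [C → . C F F], [C → . F /], [C → . g /], [F → . / C /], [F → . C C], [F → . F d], [F → . id id g], [F' → . F] }

First, augment the grammar with F' → F
I₀ = CLOSURE({ [F' → . F] }):
  [F' → . F] has the dot before F: add [F → . C C], [F → . F d], [F → . / C /], [F → . id id g]
  [F → . C C] has the dot before C: add [C → . g /], [C → . C F F], [C → . F /]
No further items can be added.

I₀ = { [C → . C F F], [C → . F /], [C → . g /], [F → . / C /], [F → . C C], [F → . F d], [F → . id id g], [F' → . F] }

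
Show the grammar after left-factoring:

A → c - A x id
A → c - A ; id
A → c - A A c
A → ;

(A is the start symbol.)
A → c - A A'
A' → x id
A' → ; id
A' → A c
A → ;

Left-factoring transforms A → αβ₁ | αβ₂ into A → αA' and A' → β₁ | β₂
(α is the longest common prefix among the alternatives). Repeat until
no nonterminal has two alternatives with a common prefix.

Round 1: A has alternatives sharing prefix 'c - A'. Introduce A': A → c - A A'
  Add: A' → x id
  Add: A' → ; id
  Add: A' → A c

No remaining common prefixes — done.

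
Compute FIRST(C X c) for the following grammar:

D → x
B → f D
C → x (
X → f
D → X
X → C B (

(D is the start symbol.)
{ 'x' }

FIRST sets of the non-terminals involved (from the grammar, by fixed-point iteration):
  FIRST(C) = { 'x' }

To compute FIRST(C X c), process the symbols left to right:
Symbol C is a non-terminal. Add FIRST(C) \ {ε} = { 'x' }
C is not nullable (ε ∉ FIRST(C)), so stop here.
FIRST(C X c) = { 'x' }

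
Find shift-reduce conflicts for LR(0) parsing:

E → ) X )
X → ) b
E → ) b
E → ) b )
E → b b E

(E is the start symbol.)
Augment with E' → E and build the canonical LR(0) collection (I0 = CLOSURE({[E' → . E]}), then GOTO on every symbol after a dot until no new states appear). It has 12 states:
  I0: { [E → . ) X )], [E → . ) b )], [E → . ) b], [E → . b b E], [E' → . E] }  — shift
  I1: { [E → ) . X )], [E → ) . b )], [E → ) . b], [X → . ) b] }  — shift
  I2: { [E' → E .] }  — accept
  I3: { [E → b . b E] }  — shift
  I4: { [E → . ) X )], [E → . ) b )], [E → . ) b], [E → . b b E], [E → b b . E] }  — shift
  I5: { [E → b b E .] }  — reduce
  I6: { [X → ) . b] }  — shift
  I7: { [E → ) X . )] }  — shift
  I8: { [E → ) b . )], [E → ) b .] }  — shift, reduce
  I9: { [E → ) b ) .] }  — reduce
  I10: { [E → ) X ) .] }  — reduce
  I11: { [X → ) b .] }  — reduce

I8 contains reduce item [E → ) b .] and shift item [E → ) b . )] — shift-reduce conflict.

Answer: Yes — I8: [E → ) b .] vs [E → ) b . )]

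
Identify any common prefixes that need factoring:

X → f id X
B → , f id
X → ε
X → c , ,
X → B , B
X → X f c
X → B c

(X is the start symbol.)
Left-factoring is needed when two productions for the same non-terminal
share a common prefix on the right-hand side.

Productions for X:
  X → f id X
  X → ε
  X → c , ,
  X → B , B
  X → X f c
  X → B c

Found common prefix 'B' in productions for X

Answer: Yes, X has productions with common prefix 'B'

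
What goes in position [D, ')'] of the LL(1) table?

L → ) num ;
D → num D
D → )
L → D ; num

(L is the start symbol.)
To find M[D, ')'], we find productions for D where ')' is in the predict set (PREDICT(N → α) = (FIRST(α) \ {ε}) ∪ (FOLLOW(N) if α ⇒* ε)).

D → num D: PREDICT = { 'num' }
D → ): PREDICT = { ')' }
  ')' is in predict set, so this production goes in M[D, ')']

M[D, ')'] = D → )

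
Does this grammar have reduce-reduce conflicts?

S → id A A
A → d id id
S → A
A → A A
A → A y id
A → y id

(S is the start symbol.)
Augment with S' → S and build the canonical LR(0) collection (I0 = CLOSURE({[S' → . S]}), then GOTO on every symbol after a dot until no new states appear). It has 14 states:
  I0: { [A → . A A], [A → . A y id], [A → . d id id], [A → . y id], [S → . A], [S → . id A A], [S' → . S] }  — shift
  I1: { [A → . A A], [A → . A y id], [A → . d id id], [A → . y id], [A → A . A], [A → A . y id], [S → A .] }  — shift, reduce
  I2: { [S' → S .] }  — accept
  I3: { [A → d . id id] }  — shift
  I4: { [A → . A A], [A → . A y id], [A → . d id id], [A → . y id], [S → id . A A] }  — shift
  I5: { [A → y . id] }  — shift
  I6: { [A → y id .] }  — reduce
  I7: { [A → . A A], [A → . A y id], [A → . d id id], [A → . y id], [A → A . A], [A → A . y id], [S → id A . A] }  — shift
  I8: { [A → . A A], [A → . A y id], [A → . d id id], [A → . y id], [A → A . A], [A → A . y id], [A → A A .], [S → id A A .] }  — shift, 2 reduces
  I9: { [A → A y . id], [A → y . id] }  — shift
  I10: { [A → A y id .], [A → y id .] }  — 2 reduces
  I11: { [A → . A A], [A → . A y id], [A → . d id id], [A → . y id], [A → A . A], [A → A . y id], [A → A A .] }  — shift, reduce
  I12: { [A → d id . id] }  — shift
  I13: { [A → d id id .] }  — reduce

I8 contains complete items [A → A A .], [S → id A A .] — reduce-reduce conflict.
I10 contains complete items [A → A y id .], [A → y id .] — reduce-reduce conflict.

Answer: Yes — I8: [A → A A .] vs [S → id A A .]; I10: [A → A y id .] vs [A → y id .]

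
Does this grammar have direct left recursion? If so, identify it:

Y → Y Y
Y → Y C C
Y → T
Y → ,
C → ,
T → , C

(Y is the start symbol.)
Yes, Y is left-recursive

Direct left recursion occurs when N → N α for some non-terminal N (the right-hand side begins with the left-hand side itself).

Y → Y Y: LEFT RECURSIVE (starts with Y)
Y → Y C C: LEFT RECURSIVE (starts with Y)
Y → T: starts with T
Y → ,: starts with ','
C → ,: starts with ','
T → , C: starts with ','

The grammar has direct left recursion on: Y.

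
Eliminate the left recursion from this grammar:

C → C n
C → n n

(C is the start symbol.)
C is directly left-recursive. The standard transformation for
  A → A α₁ | ... | A α_m | β₁ | ... | β_n
is
  A  → β₁ A' | ... | β_n A'
  A' → α₁ A' | ... | α_m A' | ε

C → n n becomes C → n n C'
C → C n becomes C' → n C'
Add C' → ε

Resulting grammar:
C → n n C'
C' → n C'
C' → ε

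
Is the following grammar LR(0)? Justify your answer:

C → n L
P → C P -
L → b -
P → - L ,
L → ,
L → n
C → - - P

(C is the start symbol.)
Yes, the grammar is LR(0)

A grammar is LR(0) if no state in the canonical LR(0) collection has:
  - both a shift item (dot before a terminal) and a complete item (shift-reduce conflict), or
  - two or more complete items (reduce-reduce conflict; the accept item [C' → C .] counts as a complete item here).

Augment with C' → C and build the canonical LR(0) collection (I0 = CLOSURE({[C' → . C]}), then GOTO on every symbol after a dot until no new states appear). It has 17 states:
  I0: { [C → . - - P], [C → . n L], [C' → . C] }  — shift
  I1: { [C → - . - P] }  — shift
  I2: { [C' → C .] }  — accept
  I3: { [C → n . L], [L → . ,], [L → . b -], [L → . n] }  — shift
  I4: { [L → , .] }  — reduce
  I5: { [C → n L .] }  — reduce
  I6: { [L → b . -] }  — shift
  I7: { [L → n .] }  — reduce
  I8: { [L → b - .] }  — reduce
  I9: { [C → - - . P], [C → . - - P], [C → . n L], [P → . - L ,], [P → . C P -] }  — shift
  I10: { [C → - . - P], [L → . ,], [L → . b -], [L → . n], [P → - . L ,] }  — shift
  I11: { [C → . - - P], [C → . n L], [P → . - L ,], [P → . C P -], [P → C . P -] }  — shift
  I12: { [C → - - P .] }  — reduce
  I13: { [P → C P . -] }  — shift
  I14: { [P → C P - .] }  — reduce
  I15: { [P → - L . ,] }  — shift
  I16: { [P → - L , .] }  — reduce

Every state is either a pure shift/goto state or contains exactly one complete item and nothing to shift — no conflicts. The grammar is LR(0).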